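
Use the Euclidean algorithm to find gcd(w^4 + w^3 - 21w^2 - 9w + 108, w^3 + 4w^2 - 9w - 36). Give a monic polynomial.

Euclidean algorithm in ℚ[w]:
  w^4 + w^3 - 21w^2 - 9w + 108 = (w - 3)(w^3 + 4w^2 - 9w - 36) + (0)
The last nonzero remainder w^3 + 4w^2 - 9w - 36 is already monic.

w^3 + 4w^2 - 9w - 36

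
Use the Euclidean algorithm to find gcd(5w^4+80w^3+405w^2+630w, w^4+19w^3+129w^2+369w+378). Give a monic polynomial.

w^3+16w^2+81w+126

Euclidean algorithm in ℚ[w]:
  5w^4+80w^3+405w^2+630w = (5)(w^4+19w^3+129w^2+369w+378) + (-15w^3-240w^2-1215w-1890)
  w^4+19w^3+129w^2+369w+378 = (-(1/15)w-1/5)(-15w^3-240w^2-1215w-1890) + (0)
Last nonzero remainder: -15w^3-240w^2-1215w-1890. Dividing through by -15 gives the monic gcd w^3+16w^2+81w+126.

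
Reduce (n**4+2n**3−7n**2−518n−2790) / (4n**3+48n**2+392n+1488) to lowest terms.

Euclidean algorithm in ℚ[n]:
  n**4+2n**3−7n**2−518n−2790 = ((1/4)n−5/2)(4n**3+48n**2+392n+1488) + (15n**2+90n+930)
  4n**3+48n**2+392n+1488 = ((4/15)n+8/5)(15n**2+90n+930) + (0)
Last nonzero remainder: 15n**2+90n+930. Dividing through by 15 gives the monic gcd n**2+6n+62.
Cancel n**2+6n+62 from numerator and denominator to get the reduced form.

(n**2−4n−45)/(4n+24)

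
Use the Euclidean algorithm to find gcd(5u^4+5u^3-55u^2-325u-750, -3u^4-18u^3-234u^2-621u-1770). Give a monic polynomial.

u^2+3u+10

By polynomial division,
  5u^4+5u^3-55u^2-325u-750 = (-5/3)(-3u^4-18u^3-234u^2-621u-1770) + (-25u^3-445u^2-1360u-3700)
  -3u^4-18u^3-234u^2-621u-1770 = ((3/25)u-177/125)(-25u^3-445u^2-1360u-3700) + (-(17523/25)u^2-(52569/25)u-35046/5)
  -25u^3-445u^2-1360u-3700 = ((625/17523)u+9250/17523)(-(17523/25)u^2-(52569/25)u-35046/5) + (0)
Last nonzero remainder: -(17523/25)u^2-(52569/25)u-35046/5. Dividing through by -17523/25 gives the monic gcd u^2+3u+10.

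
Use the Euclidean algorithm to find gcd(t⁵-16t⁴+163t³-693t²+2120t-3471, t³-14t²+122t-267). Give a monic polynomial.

t³-14t²+122t-267

By polynomial division,
  t⁵-16t⁴+163t³-693t²+2120t-3471 = (t²-2t+13)(t³-14t²+122t-267) + (0)
The last nonzero remainder t³-14t²+122t-267 is already monic.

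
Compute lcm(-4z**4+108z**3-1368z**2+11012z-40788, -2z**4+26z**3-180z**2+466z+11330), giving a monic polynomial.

z**5-22z**4+207z**3-1043z**2-3568z+50985

Apply the Euclidean algorithm:
  -4z**4+108z**3-1368z**2+11012z-40788 = (2)(-2z**4+26z**3-180z**2+466z+11330) + (56z**3-1008z**2+10080z-63448)
  -2z**4+26z**3-180z**2+466z+11330 = (-(1/28)z-5/28)(56z**3-1008z**2+10080z-63448) + (0)
Last nonzero remainder: 56z**3-1008z**2+10080z-63448. Dividing through by 56 gives the monic gcd z**3-18z**2+180z-1133.
Then lcm(f, g) = f·g / gcd(f, g); expanding and making the result monic gives the answer.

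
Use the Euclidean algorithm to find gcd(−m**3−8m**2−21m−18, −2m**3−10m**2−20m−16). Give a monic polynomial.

Repeated division with remainder:
  −m**3−8m**2−21m−18 = (1/2)(−2m**3−10m**2−20m−16) + (−3m**2−11m−10)
  −2m**3−10m**2−20m−16 = ((2/3)m+8/9)(−3m**2−11m−10) + (−(32/9)m−64/9)
  −3m**2−11m−10 = ((27/32)m+45/32)(−(32/9)m−64/9) + (0)
Last nonzero remainder: −(32/9)m−64/9. Dividing through by −32/9 gives the monic gcd m+2.

m+2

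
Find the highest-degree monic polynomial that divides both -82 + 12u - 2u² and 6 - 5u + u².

Euclidean algorithm in ℚ[u]:
  -2u² + 12u - 82 = (-2)(u² - 5u + 6) + (2u - 70)
  u² - 5u + 6 = ((1/2)u + 15)(2u - 70) + (1056)
  2u - 70 = ((1/528)u - 35/528)(1056) + (0)
The last nonzero remainder is the constant 1056, so the polynomials are coprime and gcd = 1.

1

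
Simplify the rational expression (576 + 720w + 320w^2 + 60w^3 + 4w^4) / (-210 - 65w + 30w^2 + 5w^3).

(288 + 216w + 52w^2 + 4w^3)/(-105 + 20w + 5w^2)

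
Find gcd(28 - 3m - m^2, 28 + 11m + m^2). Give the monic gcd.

7 + m

Repeated division with remainder:
  -m^2 - 3m + 28 = (-1)(m^2 + 11m + 28) + (8m + 56)
  m^2 + 11m + 28 = ((1/8)m + 1/2)(8m + 56) + (0)
Last nonzero remainder: 8m + 56. Dividing through by 8 gives the monic gcd m + 7.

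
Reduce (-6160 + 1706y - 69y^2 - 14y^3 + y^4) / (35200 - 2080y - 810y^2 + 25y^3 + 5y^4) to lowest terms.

(70 - 17y + y^2)/(-400 + 10y + 5y^2)

Apply the Euclidean algorithm:
  y^4 - 14y^3 - 69y^2 + 1706y - 6160 = (1/5)(5y^4 + 25y^3 - 810y^2 - 2080y + 35200) + (-19y^3 + 93y^2 + 2122y - 13200)
  5y^4 + 25y^3 - 810y^2 - 2080y + 35200 = (-(5/19)y - 940/361)(-19y^3 + 93y^2 + 2122y - 13200) + (-(3400/361)y^2 - (10200/361)y + 299200/361)
  -19y^3 + 93y^2 + 2122y - 13200 = ((6859/3400)y - 1083/68)(-(3400/361)y^2 - (10200/361)y + 299200/361) + (0)
Last nonzero remainder: -(3400/361)y^2 - (10200/361)y + 299200/361. Dividing through by -3400/361 gives the monic gcd y^2 + 3y - 88.
Cancel y^2 + 3y - 88 from numerator and denominator to get the reduced form.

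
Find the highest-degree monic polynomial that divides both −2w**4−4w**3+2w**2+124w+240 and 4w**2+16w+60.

By polynomial division,
  −2w**4−4w**3+2w**2+124w+240 = (−(1/2)w**2+w+4)(4w**2+16w+60) + (0)
Last nonzero remainder: 4w**2+16w+60. Dividing through by 4 gives the monic gcd w**2+4w+15.

w**2+4w+15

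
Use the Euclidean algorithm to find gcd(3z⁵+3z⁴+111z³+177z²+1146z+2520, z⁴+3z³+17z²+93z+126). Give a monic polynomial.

Apply the Euclidean algorithm:
  3z⁵+3z⁴+111z³+177z²+1146z+2520 = (3z−6)(z⁴+3z³+17z²+93z+126) + (78z³+1326z+3276)
  z⁴+3z³+17z²+93z+126 = ((1/78)z+1/26)(78z³+1326z+3276) + (0)
Last nonzero remainder: 78z³+1326z+3276. Dividing through by 78 gives the monic gcd z³+17z+42.

z³+17z+42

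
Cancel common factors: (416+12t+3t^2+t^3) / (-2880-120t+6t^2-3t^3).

(-52+5t-t^2)/(360-30t+3t^2)

By polynomial division,
  t^3+3t^2+12t+416 = (-1/3)(-3t^3+6t^2-120t-2880) + (5t^2-28t-544)
  -3t^3+6t^2-120t-2880 = (-(3/5)t-54/25)(5t^2-28t-544) + (-(12672/25)t-101376/25)
  5t^2-28t-544 = (-(125/12672)t+425/3168)(-(12672/25)t-101376/25) + (0)
Last nonzero remainder: -(12672/25)t-101376/25. Dividing through by -12672/25 gives the monic gcd t+8.
Cancel t+8 from numerator and denominator to get the reduced form.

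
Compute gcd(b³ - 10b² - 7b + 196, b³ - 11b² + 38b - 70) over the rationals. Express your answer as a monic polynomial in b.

b - 7

Repeated division with remainder:
  b³ - 10b² - 7b + 196 = (b³ - 11b² + 38b - 70) + (b² - 45b + 266)
  b³ - 11b² + 38b - 70 = (b + 34)(b² - 45b + 266) + (1302b - 9114)
  b² - 45b + 266 = ((1/1302)b - 19/651)(1302b - 9114) + (0)
Last nonzero remainder: 1302b - 9114. Dividing through by 1302 gives the monic gcd b - 7.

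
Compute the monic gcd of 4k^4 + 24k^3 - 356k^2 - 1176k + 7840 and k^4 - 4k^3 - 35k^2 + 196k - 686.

k^2 - 49

Repeated division with remainder:
  4k^4 + 24k^3 - 356k^2 - 1176k + 7840 = (4)(k^4 - 4k^3 - 35k^2 + 196k - 686) + (40k^3 - 216k^2 - 1960k + 10584)
  k^4 - 4k^3 - 35k^2 + 196k - 686 = ((1/40)k + 7/200)(40k^3 - 216k^2 - 1960k + 10584) + ((539/25)k^2 - 26411/25)
  40k^3 - 216k^2 - 1960k + 10584 = ((1000/539)k - 5400/539)((539/25)k^2 - 26411/25) + (0)
Last nonzero remainder: (539/25)k^2 - 26411/25. Dividing through by 539/25 gives the monic gcd k^2 - 49.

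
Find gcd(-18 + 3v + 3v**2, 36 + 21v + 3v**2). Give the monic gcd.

3 + v

Apply the Euclidean algorithm:
  3v**2 + 3v - 18 = (3v**2 + 21v + 36) + (-18v - 54)
  3v**2 + 21v + 36 = (-(1/6)v - 2/3)(-18v - 54) + (0)
Last nonzero remainder: -18v - 54. Dividing through by -18 gives the monic gcd v + 3.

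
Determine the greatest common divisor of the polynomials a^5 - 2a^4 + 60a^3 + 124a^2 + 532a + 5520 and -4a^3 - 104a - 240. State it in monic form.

Euclidean algorithm in ℚ[a]:
  a^5 - 2a^4 + 60a^3 + 124a^2 + 532a + 5520 = (-(1/4)a^2 + (1/2)a - 17/2)(-4a^3 - 104a - 240) + (116a^2 - 232a + 3480)
  -4a^3 - 104a - 240 = (-(1/29)a - 2/29)(116a^2 - 232a + 3480) + (0)
Last nonzero remainder: 116a^2 - 232a + 3480. Dividing through by 116 gives the monic gcd a^2 - 2a + 30.

a^2 - 2a + 30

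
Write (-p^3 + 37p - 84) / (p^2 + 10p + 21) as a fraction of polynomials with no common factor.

By polynomial division,
  -p^3 + 37p - 84 = (-p + 10)(p^2 + 10p + 21) + (-42p - 294)
  p^2 + 10p + 21 = (-(1/42)p - 1/14)(-42p - 294) + (0)
Last nonzero remainder: -42p - 294. Dividing through by -42 gives the monic gcd p + 7.
Cancel p + 7 from numerator and denominator to get the reduced form.

(-p^2 + 7p - 12)/(p + 3)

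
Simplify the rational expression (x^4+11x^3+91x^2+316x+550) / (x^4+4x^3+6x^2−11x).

Euclidean algorithm in ℚ[x]:
  x^4+11x^3+91x^2+316x+550 = (x^4+4x^3+6x^2−11x) + (7x^3+85x^2+327x+550)
  x^4+4x^3+6x^2−11x = ((1/7)x−57/49)(7x^3+85x^2+327x+550) + ((2850/49)x^2+(14250/49)x+31350/49)
  7x^3+85x^2+327x+550 = ((343/2850)x+49/57)((2850/49)x^2+(14250/49)x+31350/49) + (0)
Last nonzero remainder: (2850/49)x^2+(14250/49)x+31350/49. Dividing through by 2850/49 gives the monic gcd x^2+5x+11.
Cancel x^2+5x+11 from numerator and denominator to get the reduced form.

(x^2+6x+50)/(x^2−x)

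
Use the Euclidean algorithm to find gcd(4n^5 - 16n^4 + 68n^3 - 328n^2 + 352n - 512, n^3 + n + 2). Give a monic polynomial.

n^2 - n + 2

Apply the Euclidean algorithm:
  4n^5 - 16n^4 + 68n^3 - 328n^2 + 352n - 512 = (4n^2 - 16n + 64)(n^3 + n + 2) + (-320n^2 + 320n - 640)
  n^3 + n + 2 = (-(1/320)n - 1/320)(-320n^2 + 320n - 640) + (0)
Last nonzero remainder: -320n^2 + 320n - 640. Dividing through by -320 gives the monic gcd n^2 - n + 2.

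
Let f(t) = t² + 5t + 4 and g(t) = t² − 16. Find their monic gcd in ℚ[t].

t + 4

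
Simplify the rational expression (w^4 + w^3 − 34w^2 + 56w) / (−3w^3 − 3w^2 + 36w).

Euclidean algorithm in ℚ[w]:
  w^4 + w^3 − 34w^2 + 56w = (−(1/3)w)(−3w^3 − 3w^2 + 36w) + (−22w^2 + 56w)
  −3w^3 − 3w^2 + 36w = ((3/22)w + 117/242)(−22w^2 + 56w) + ((1080/121)w)
  −22w^2 + 56w = (−(1331/540)w + 847/135)((1080/121)w) + (0)
Last nonzero remainder: (1080/121)w. Dividing through by 1080/121 gives the monic gcd w.
Cancel w from numerator and denominator to get the reduced form.

(−w^3 − w^2 + 34w − 56)/(3w^2 + 3w − 36)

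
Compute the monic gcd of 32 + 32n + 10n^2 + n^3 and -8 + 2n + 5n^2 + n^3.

Repeated division with remainder:
  n^3 + 10n^2 + 32n + 32 = (n^3 + 5n^2 + 2n - 8) + (5n^2 + 30n + 40)
  n^3 + 5n^2 + 2n - 8 = ((1/5)n - 1/5)(5n^2 + 30n + 40) + (0)
Last nonzero remainder: 5n^2 + 30n + 40. Dividing through by 5 gives the monic gcd n^2 + 6n + 8.

8 + 6n + n^2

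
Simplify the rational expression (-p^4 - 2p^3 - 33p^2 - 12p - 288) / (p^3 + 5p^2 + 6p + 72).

(-p^2 - 3p - 24)/(p + 6)

Repeated division with remainder:
  -p^4 - 2p^3 - 33p^2 - 12p - 288 = (-p + 3)(p^3 + 5p^2 + 6p + 72) + (-42p^2 + 42p - 504)
  p^3 + 5p^2 + 6p + 72 = (-(1/42)p - 1/7)(-42p^2 + 42p - 504) + (0)
Last nonzero remainder: -42p^2 + 42p - 504. Dividing through by -42 gives the monic gcd p^2 - p + 12.
Cancel p^2 - p + 12 from numerator and denominator to get the reduced form.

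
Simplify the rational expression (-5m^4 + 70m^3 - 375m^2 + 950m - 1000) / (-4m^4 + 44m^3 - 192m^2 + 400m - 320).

Euclidean algorithm in ℚ[m]:
  -5m^4 + 70m^3 - 375m^2 + 950m - 1000 = (5/4)(-4m^4 + 44m^3 - 192m^2 + 400m - 320) + (15m^3 - 135m^2 + 450m - 600)
  -4m^4 + 44m^3 - 192m^2 + 400m - 320 = (-(4/15)m + 8/15)(15m^3 - 135m^2 + 450m - 600) + (0)
Last nonzero remainder: 15m^3 - 135m^2 + 450m - 600. Dividing through by 15 gives the monic gcd m^3 - 9m^2 + 30m - 40.
Cancel m^3 - 9m^2 + 30m - 40 from numerator and denominator to get the reduced form.

(5m - 25)/(4m - 8)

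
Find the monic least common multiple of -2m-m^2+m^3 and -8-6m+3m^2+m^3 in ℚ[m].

Apply the Euclidean algorithm:
  m^3-m^2-2m = (m^3+3m^2-6m-8) + (-4m^2+4m+8)
  m^3+3m^2-6m-8 = (-(1/4)m-1)(-4m^2+4m+8) + (0)
Last nonzero remainder: -4m^2+4m+8. Dividing through by -4 gives the monic gcd m^2-m-2.
Then lcm(f, g) = f·g / gcd(f, g); expanding and making the result monic gives the answer.

-8m-6m^2+3m^3+m^4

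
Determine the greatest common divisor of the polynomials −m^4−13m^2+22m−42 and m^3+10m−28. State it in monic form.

m^2+2m+14

Repeated division with remainder:
  −m^4−13m^2+22m−42 = (−m)(m^3+10m−28) + (−3m^2−6m−42)
  m^3+10m−28 = (−(1/3)m+2/3)(−3m^2−6m−42) + (0)
Last nonzero remainder: −3m^2−6m−42. Dividing through by −3 gives the monic gcd m^2+2m+14.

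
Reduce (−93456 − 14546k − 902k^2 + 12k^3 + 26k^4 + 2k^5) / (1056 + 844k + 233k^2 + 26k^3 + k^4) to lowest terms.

Euclidean algorithm in ℚ[k]:
  2k^5 + 26k^4 + 12k^3 − 902k^2 − 14546k − 93456 = (2k − 26)(k^4 + 26k^3 + 233k^2 + 844k + 1056) + (222k^3 + 3468k^2 + 5286k − 66000)
  k^4 + 26k^3 + 233k^2 + 844k + 1056 = ((1/222)k + 64/1369)(222k^3 + 3468k^2 + 5286k − 66000) + ((64428/1369)k^2 + (1224132/1369)k + 5669664/1369)
  222k^3 + 3468k^2 + 5286k − 66000 = ((50653/10738)k − 171125/10738)((64428/1369)k^2 + (1224132/1369)k + 5669664/1369) + (0)
Last nonzero remainder: (64428/1369)k^2 + (1224132/1369)k + 5669664/1369. Dividing through by 64428/1369 gives the monic gcd k^2 + 19k + 88.
Cancel k^2 + 19k + 88 from numerator and denominator to get the reduced form.

(−1062 + 64k − 12k^2 + 2k^3)/(12 + 7k + k^2)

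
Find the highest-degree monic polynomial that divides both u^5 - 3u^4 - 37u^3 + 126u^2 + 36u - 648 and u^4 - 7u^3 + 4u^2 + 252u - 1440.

u^2 - 36

By polynomial division,
  u^5 - 3u^4 - 37u^3 + 126u^2 + 36u - 648 = (u + 4)(u^4 - 7u^3 + 4u^2 + 252u - 1440) + (-13u^3 - 142u^2 + 468u + 5112)
  u^4 - 7u^3 + 4u^2 + 252u - 1440 = (-(1/13)u + 233/169)(-13u^3 - 142u^2 + 468u + 5112) + ((39846/169)u^2 - 1434456/169)
  -13u^3 - 142u^2 + 468u + 5112 = (-(2197/39846)u - 11999/19923)((39846/169)u^2 - 1434456/169) + (0)
Last nonzero remainder: (39846/169)u^2 - 1434456/169. Dividing through by 39846/169 gives the monic gcd u^2 - 36.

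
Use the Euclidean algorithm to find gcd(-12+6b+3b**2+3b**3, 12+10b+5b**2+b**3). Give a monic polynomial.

By polynomial division,
  3b**3+3b**2+6b-12 = (3)(b**3+5b**2+10b+12) + (-12b**2-24b-48)
  b**3+5b**2+10b+12 = (-(1/12)b-1/4)(-12b**2-24b-48) + (0)
Last nonzero remainder: -12b**2-24b-48. Dividing through by -12 gives the monic gcd b**2+2b+4.

4+2b+b**2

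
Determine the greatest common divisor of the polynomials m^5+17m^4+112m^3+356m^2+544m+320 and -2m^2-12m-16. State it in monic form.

m^2+6m+8

Repeated division with remainder:
  m^5+17m^4+112m^3+356m^2+544m+320 = (-(1/2)m^3-(11/2)m^2-19m-20)(-2m^2-12m-16) + (0)
Last nonzero remainder: -2m^2-12m-16. Dividing through by -2 gives the monic gcd m^2+6m+8.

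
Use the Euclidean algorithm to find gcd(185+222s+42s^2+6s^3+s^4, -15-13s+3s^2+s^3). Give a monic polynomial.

Apply the Euclidean algorithm:
  s^4+6s^3+42s^2+222s+185 = (s+3)(s^3+3s^2-13s-15) + (46s^2+276s+230)
  s^3+3s^2-13s-15 = ((1/46)s-3/46)(46s^2+276s+230) + (0)
Last nonzero remainder: 46s^2+276s+230. Dividing through by 46 gives the monic gcd s^2+6s+5.

5+6s+s^2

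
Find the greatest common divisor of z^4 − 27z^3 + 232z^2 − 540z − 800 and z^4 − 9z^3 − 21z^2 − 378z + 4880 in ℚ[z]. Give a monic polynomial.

z^2 − 18z + 80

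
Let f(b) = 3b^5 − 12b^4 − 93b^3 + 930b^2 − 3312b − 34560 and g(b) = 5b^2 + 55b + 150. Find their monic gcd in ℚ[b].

b^2 + 11b + 30

Euclidean algorithm in ℚ[b]:
  3b^5 − 12b^4 − 93b^3 + 930b^2 − 3312b − 34560 = ((3/5)b^3 − 9b^2 + (312/5)b − 1152/5)(5b^2 + 55b + 150) + (0)
Last nonzero remainder: 5b^2 + 55b + 150. Dividing through by 5 gives the monic gcd b^2 + 11b + 30.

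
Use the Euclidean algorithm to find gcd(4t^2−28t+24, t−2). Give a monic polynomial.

Euclidean algorithm in ℚ[t]:
  4t^2−28t+24 = (4t−20)(t−2) + (−16)
  t−2 = (−(1/16)t+1/8)(−16) + (0)
The last nonzero remainder is the constant −16, so the polynomials are coprime and gcd = 1.

1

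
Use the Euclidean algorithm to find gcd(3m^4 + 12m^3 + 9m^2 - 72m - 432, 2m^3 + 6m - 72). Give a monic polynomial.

By polynomial division,
  3m^4 + 12m^3 + 9m^2 - 72m - 432 = ((3/2)m + 6)(2m^3 + 6m - 72) + (0)
Last nonzero remainder: 2m^3 + 6m - 72. Dividing through by 2 gives the monic gcd m^3 + 3m - 36.

m^3 + 3m - 36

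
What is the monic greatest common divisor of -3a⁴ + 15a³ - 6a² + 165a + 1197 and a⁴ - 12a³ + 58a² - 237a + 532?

a³ - 8a² + 26a - 133

By polynomial division,
  -3a⁴ + 15a³ - 6a² + 165a + 1197 = (-3)(a⁴ - 12a³ + 58a² - 237a + 532) + (-21a³ + 168a² - 546a + 2793)
  a⁴ - 12a³ + 58a² - 237a + 532 = (-(1/21)a + 4/21)(-21a³ + 168a² - 546a + 2793) + (0)
Last nonzero remainder: -21a³ + 168a² - 546a + 2793. Dividing through by -21 gives the monic gcd a³ - 8a² + 26a - 133.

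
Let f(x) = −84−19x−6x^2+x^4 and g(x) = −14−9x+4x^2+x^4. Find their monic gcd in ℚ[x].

7+x+x^2

Euclidean algorithm in ℚ[x]:
  x^4−6x^2−19x−84 = (x^4+4x^2−9x−14) + (−10x^2−10x−70)
  x^4+4x^2−9x−14 = (−(1/10)x^2+(1/10)x+1/5)(−10x^2−10x−70) + (0)
Last nonzero remainder: −10x^2−10x−70. Dividing through by −10 gives the monic gcd x^2+x+7.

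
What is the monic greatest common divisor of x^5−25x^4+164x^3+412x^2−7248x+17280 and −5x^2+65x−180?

Repeated division with remainder:
  x^5−25x^4+164x^3+412x^2−7248x+17280 = (−(1/5)x^3+(12/5)x^2+(28/5)x−96)(−5x^2+65x−180) + (0)
Last nonzero remainder: −5x^2+65x−180. Dividing through by −5 gives the monic gcd x^2−13x+36.

x^2−13x+36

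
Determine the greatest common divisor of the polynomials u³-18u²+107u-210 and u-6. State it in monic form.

Euclidean algorithm in ℚ[u]:
  u³-18u²+107u-210 = (u²-12u+35)(u-6) + (0)
The last nonzero remainder u-6 is already monic.

u-6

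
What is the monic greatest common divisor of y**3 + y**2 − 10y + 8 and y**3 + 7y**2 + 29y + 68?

y + 4

Apply the Euclidean algorithm:
  y**3 + y**2 − 10y + 8 = (y**3 + 7y**2 + 29y + 68) + (−6y**2 − 39y − 60)
  y**3 + 7y**2 + 29y + 68 = (−(1/6)y − 1/12)(−6y**2 − 39y − 60) + ((63/4)y + 63)
  −6y**2 − 39y − 60 = (−(8/21)y − 20/21)((63/4)y + 63) + (0)
Last nonzero remainder: (63/4)y + 63. Dividing through by 63/4 gives the monic gcd y + 4.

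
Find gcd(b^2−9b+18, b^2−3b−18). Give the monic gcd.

b−6

Euclidean algorithm in ℚ[b]:
  b^2−9b+18 = (b^2−3b−18) + (−6b+36)
  b^2−3b−18 = (−(1/6)b−1/2)(−6b+36) + (0)
Last nonzero remainder: −6b+36. Dividing through by −6 gives the monic gcd b−6.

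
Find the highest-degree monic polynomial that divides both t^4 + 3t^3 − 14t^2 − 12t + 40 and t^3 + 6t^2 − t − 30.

t^2 + 3t − 10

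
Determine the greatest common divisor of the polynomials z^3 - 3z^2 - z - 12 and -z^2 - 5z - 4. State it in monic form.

1

Euclidean algorithm in ℚ[z]:
  z^3 - 3z^2 - z - 12 = (-z + 8)(-z^2 - 5z - 4) + (35z + 20)
  -z^2 - 5z - 4 = (-(1/35)z - 31/245)(35z + 20) + (-72/49)
  35z + 20 = (-(1715/72)z - 245/18)(-72/49) + (0)
The last nonzero remainder is the constant -72/49, so the polynomials are coprime and gcd = 1.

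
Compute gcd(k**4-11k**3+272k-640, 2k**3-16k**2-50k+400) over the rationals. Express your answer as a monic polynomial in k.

Repeated division with remainder:
  k**4-11k**3+272k-640 = ((1/2)k-3/2)(2k**3-16k**2-50k+400) + (k**2-3k-40)
  2k**3-16k**2-50k+400 = (2k-10)(k**2-3k-40) + (0)
The last nonzero remainder k**2-3k-40 is already monic.

k**2-3k-40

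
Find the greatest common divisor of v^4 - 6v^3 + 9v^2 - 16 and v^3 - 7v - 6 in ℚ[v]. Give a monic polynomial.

v + 1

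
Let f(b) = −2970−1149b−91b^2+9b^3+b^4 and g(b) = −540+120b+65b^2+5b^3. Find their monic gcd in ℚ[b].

54+15b+b^2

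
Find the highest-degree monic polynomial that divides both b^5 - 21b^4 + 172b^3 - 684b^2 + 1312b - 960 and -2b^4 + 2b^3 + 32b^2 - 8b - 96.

b^2 - 6b + 8

By polynomial division,
  b^5 - 21b^4 + 172b^3 - 684b^2 + 1312b - 960 = (-(1/2)b + 10)(-2b^4 + 2b^3 + 32b^2 - 8b - 96) + (168b^3 - 1008b^2 + 1344b)
  -2b^4 + 2b^3 + 32b^2 - 8b - 96 = (-(1/84)b - 5/84)(168b^3 - 1008b^2 + 1344b) + (-12b^2 + 72b - 96)
  168b^3 - 1008b^2 + 1344b = (-14b)(-12b^2 + 72b - 96) + (0)
Last nonzero remainder: -12b^2 + 72b - 96. Dividing through by -12 gives the monic gcd b^2 - 6b + 8.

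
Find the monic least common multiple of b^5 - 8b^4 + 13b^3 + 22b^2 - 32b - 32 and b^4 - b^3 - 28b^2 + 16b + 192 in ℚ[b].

Euclidean algorithm in ℚ[b]:
  b^5 - 8b^4 + 13b^3 + 22b^2 - 32b - 32 = (b - 7)(b^4 - b^3 - 28b^2 + 16b + 192) + (34b^3 - 190b^2 - 112b + 1312)
  b^4 - b^3 - 28b^2 + 16b + 192 = ((1/34)b + 39/289)(34b^3 - 190b^2 - 112b + 1312) + ((270/289)b^2 - (2160/289)b + 4320/289)
  34b^3 - 190b^2 - 112b + 1312 = ((4913/135)b + 11849/135)((270/289)b^2 - (2160/289)b + 4320/289) + (0)
Last nonzero remainder: (270/289)b^2 - (2160/289)b + 4320/289. Dividing through by 270/289 gives the monic gcd b^2 - 8b + 16.
Then lcm(f, g) = f·g / gcd(f, g); expanding and making the result monic gives the answer.

b^7 - b^6 - 31b^5 + 17b^4 + 278b^3 + 8b^2 - 608b - 384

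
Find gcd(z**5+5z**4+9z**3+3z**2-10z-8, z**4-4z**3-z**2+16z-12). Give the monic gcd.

z**2+z-2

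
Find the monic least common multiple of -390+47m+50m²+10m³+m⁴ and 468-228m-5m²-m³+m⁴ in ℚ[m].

2340-672m-253m²-10m³+4m⁴+m⁵

By polynomial division,
  m⁴+10m³+50m²+47m-390 = (m⁴-m³-5m²-228m+468) + (11m³+55m²+275m-858)
  m⁴-m³-5m²-228m+468 = ((1/11)m-6/11)(11m³+55m²+275m-858) + (0)
Last nonzero remainder: 11m³+55m²+275m-858. Dividing through by 11 gives the monic gcd m³+5m²+25m-78.
Then lcm(f, g) = f·g / gcd(f, g); expanding and making the result monic gives the answer.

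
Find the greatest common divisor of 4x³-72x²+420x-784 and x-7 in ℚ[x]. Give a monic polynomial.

By polynomial division,
  4x³-72x²+420x-784 = (4x²-44x+112)(x-7) + (0)
The last nonzero remainder x-7 is already monic.

x-7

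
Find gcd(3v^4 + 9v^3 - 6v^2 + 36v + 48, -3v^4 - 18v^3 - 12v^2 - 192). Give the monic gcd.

Repeated division with remainder:
  3v^4 + 9v^3 - 6v^2 + 36v + 48 = (-1)(-3v^4 - 18v^3 - 12v^2 - 192) + (-9v^3 - 18v^2 + 36v - 144)
  -3v^4 - 18v^3 - 12v^2 - 192 = ((1/3)v + 4/3)(-9v^3 - 18v^2 + 36v - 144) + (0)
Last nonzero remainder: -9v^3 - 18v^2 + 36v - 144. Dividing through by -9 gives the monic gcd v^3 + 2v^2 - 4v + 16.

v^3 + 2v^2 - 4v + 16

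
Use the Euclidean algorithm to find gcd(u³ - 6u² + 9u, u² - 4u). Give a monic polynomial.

u

By polynomial division,
  u³ - 6u² + 9u = (u - 2)(u² - 4u) + (u)
  u² - 4u = (u - 4)(u) + (0)
The last nonzero remainder u is already monic.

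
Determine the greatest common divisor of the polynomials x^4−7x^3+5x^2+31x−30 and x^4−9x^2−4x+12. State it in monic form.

x^3−2x^2−5x+6

Apply the Euclidean algorithm:
  x^4−7x^3+5x^2+31x−30 = (x^4−9x^2−4x+12) + (−7x^3+14x^2+35x−42)
  x^4−9x^2−4x+12 = (−(1/7)x−2/7)(−7x^3+14x^2+35x−42) + (0)
Last nonzero remainder: −7x^3+14x^2+35x−42. Dividing through by −7 gives the monic gcd x^3−2x^2−5x+6.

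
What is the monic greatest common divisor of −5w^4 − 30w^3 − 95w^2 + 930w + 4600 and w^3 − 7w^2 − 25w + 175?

w − 5

Repeated division with remainder:
  −5w^4 − 30w^3 − 95w^2 + 930w + 4600 = (−5w − 65)(w^3 − 7w^2 − 25w + 175) + (−675w^2 + 180w + 15975)
  w^3 − 7w^2 − 25w + 175 = (−(1/675)w + 101/10125)(−675w^2 + 180w + 15975) + (−(704/225)w + 704/45)
  −675w^2 + 180w + 15975 = ((151875/704)w + 718875/704)(−(704/225)w + 704/45) + (0)
Last nonzero remainder: −(704/225)w + 704/45. Dividing through by −704/225 gives the monic gcd w − 5.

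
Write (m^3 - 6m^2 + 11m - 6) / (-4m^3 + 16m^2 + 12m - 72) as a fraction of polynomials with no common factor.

(-m^2 + 3m - 2)/(4m^2 - 4m - 24)

Apply the Euclidean algorithm:
  m^3 - 6m^2 + 11m - 6 = (-1/4)(-4m^3 + 16m^2 + 12m - 72) + (-2m^2 + 14m - 24)
  -4m^3 + 16m^2 + 12m - 72 = (2m + 6)(-2m^2 + 14m - 24) + (-24m + 72)
  -2m^2 + 14m - 24 = ((1/12)m - 1/3)(-24m + 72) + (0)
Last nonzero remainder: -24m + 72. Dividing through by -24 gives the monic gcd m - 3.
Cancel m - 3 from numerator and denominator to get the reduced form.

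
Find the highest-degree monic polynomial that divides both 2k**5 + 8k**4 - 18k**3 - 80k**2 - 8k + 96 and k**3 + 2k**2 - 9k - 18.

Repeated division with remainder:
  2k**5 + 8k**4 - 18k**3 - 80k**2 - 8k + 96 = (2k**2 + 4k - 8)(k**3 + 2k**2 - 9k - 18) + (8k**2 - 8k - 48)
  k**3 + 2k**2 - 9k - 18 = ((1/8)k + 3/8)(8k**2 - 8k - 48) + (0)
Last nonzero remainder: 8k**2 - 8k - 48. Dividing through by 8 gives the monic gcd k**2 - k - 6.

k**2 - k - 6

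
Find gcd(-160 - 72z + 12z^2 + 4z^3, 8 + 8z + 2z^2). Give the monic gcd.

2 + z

By polynomial division,
  4z^3 + 12z^2 - 72z - 160 = (2z - 2)(2z^2 + 8z + 8) + (-72z - 144)
  2z^2 + 8z + 8 = (-(1/36)z - 1/18)(-72z - 144) + (0)
Last nonzero remainder: -72z - 144. Dividing through by -72 gives the monic gcd z + 2.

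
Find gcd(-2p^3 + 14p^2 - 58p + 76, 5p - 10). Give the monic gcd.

By polynomial division,
  -2p^3 + 14p^2 - 58p + 76 = (-(2/5)p^2 + 2p - 38/5)(5p - 10) + (0)
Last nonzero remainder: 5p - 10. Dividing through by 5 gives the monic gcd p - 2.

p - 2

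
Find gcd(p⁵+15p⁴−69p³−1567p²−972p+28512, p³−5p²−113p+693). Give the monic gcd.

Repeated division with remainder:
  p⁵+15p⁴−69p³−1567p²−972p+28512 = (p²+20p+144)(p³−5p²−113p+693) + (720p²+1440p−71280)
  p³−5p²−113p+693 = ((1/720)p−7/720)(720p²+1440p−71280) + (0)
Last nonzero remainder: 720p²+1440p−71280. Dividing through by 720 gives the monic gcd p²+2p−99.

p²+2p−99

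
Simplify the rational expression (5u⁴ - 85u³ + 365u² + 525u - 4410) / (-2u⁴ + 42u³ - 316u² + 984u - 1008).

Apply the Euclidean algorithm:
  5u⁴ - 85u³ + 365u² + 525u - 4410 = (-5/2)(-2u⁴ + 42u³ - 316u² + 984u - 1008) + (20u³ - 425u² + 2985u - 6930)
  -2u⁴ + 42u³ - 316u² + 984u - 1008 = (-(1/10)u - 1/40)(20u³ - 425u² + 2985u - 6930) + (-(225/8)u² + (2925/8)u - 4725/4)
  20u³ - 425u² + 2985u - 6930 = (-(32/45)u + 88/15)(-(225/8)u² + (2925/8)u - 4725/4) + (0)
Last nonzero remainder: -(225/8)u² + (2925/8)u - 4725/4. Dividing through by -225/8 gives the monic gcd u² - 13u + 42.
Cancel u² - 13u + 42 from numerator and denominator to get the reduced form.

(-5u² + 20u + 105)/(2u² - 16u + 24)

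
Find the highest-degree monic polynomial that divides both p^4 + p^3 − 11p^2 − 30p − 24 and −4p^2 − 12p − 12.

Euclidean algorithm in ℚ[p]:
  p^4 + p^3 − 11p^2 − 30p − 24 = (−(1/4)p^2 + (1/2)p + 2)(−4p^2 − 12p − 12) + (0)
Last nonzero remainder: −4p^2 − 12p − 12. Dividing through by −4 gives the monic gcd p^2 + 3p + 3.

p^2 + 3p + 3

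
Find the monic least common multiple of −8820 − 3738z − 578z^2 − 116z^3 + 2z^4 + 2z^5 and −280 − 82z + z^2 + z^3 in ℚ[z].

−17640 − 11886z − 3025z^2 − 521z^3 − 54z^4 + 5z^5 + z^6

By polynomial division,
  2z^5 + 2z^4 − 116z^3 − 578z^2 − 3738z − 8820 = (2z^2 + 48)(z^3 + z^2 − 82z − 280) + (−66z^2 + 198z + 4620)
  z^3 + z^2 − 82z − 280 = (−(1/66)z − 2/33)(−66z^2 + 198z + 4620) + (0)
Last nonzero remainder: −66z^2 + 198z + 4620. Dividing through by −66 gives the monic gcd z^2 − 3z − 70.
Then lcm(f, g) = f·g / gcd(f, g); expanding and making the result monic gives the answer.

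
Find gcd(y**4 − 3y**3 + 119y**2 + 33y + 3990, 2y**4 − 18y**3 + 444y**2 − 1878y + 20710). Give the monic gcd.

y**2 − 6y + 95

Apply the Euclidean algorithm:
  y**4 − 3y**3 + 119y**2 + 33y + 3990 = (1/2)(2y**4 − 18y**3 + 444y**2 − 1878y + 20710) + (6y**3 − 103y**2 + 972y − 6365)
  2y**4 − 18y**3 + 444y**2 − 1878y + 20710 = ((1/3)y + 49/18)(6y**3 − 103y**2 + 972y − 6365) + ((7207/18)y**2 − (7207/3)y + 684665/18)
  6y**3 − 103y**2 + 972y − 6365 = ((108/7207)y − 1206/7207)((7207/18)y**2 − (7207/3)y + 684665/18) + (0)
Last nonzero remainder: (7207/18)y**2 − (7207/3)y + 684665/18. Dividing through by 7207/18 gives the monic gcd y**2 − 6y + 95.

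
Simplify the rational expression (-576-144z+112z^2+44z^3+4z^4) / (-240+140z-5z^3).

(-48-28z-4z^2)/(-20+5z)

Euclidean algorithm in ℚ[z]:
  4z^4+44z^3+112z^2-144z-576 = (-(4/5)z-44/5)(-5z^3+140z-240) + (224z^2+896z-2688)
  -5z^3+140z-240 = (-(5/224)z+5/56)(224z^2+896z-2688) + (0)
Last nonzero remainder: 224z^2+896z-2688. Dividing through by 224 gives the monic gcd z^2+4z-12.
Cancel z^2+4z-12 from numerator and denominator to get the reduced form.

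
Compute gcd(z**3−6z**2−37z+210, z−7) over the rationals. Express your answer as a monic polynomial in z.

z−7

Repeated division with remainder:
  z**3−6z**2−37z+210 = (z**2+z−30)(z−7) + (0)
The last nonzero remainder z−7 is already monic.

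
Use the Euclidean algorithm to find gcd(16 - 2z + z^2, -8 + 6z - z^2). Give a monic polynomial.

1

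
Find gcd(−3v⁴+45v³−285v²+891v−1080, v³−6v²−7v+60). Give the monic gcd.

v−5

Apply the Euclidean algorithm:
  −3v⁴+45v³−285v²+891v−1080 = (−3v+27)(v³−6v²−7v+60) + (−144v²+1260v−2700)
  v³−6v²−7v+60 = (−(1/144)v−11/576)(−144v²+1260v−2700) + (−(27/16)v+135/16)
  −144v²+1260v−2700 = ((256/3)v−320)(−(27/16)v+135/16) + (0)
Last nonzero remainder: −(27/16)v+135/16. Dividing through by −27/16 gives the monic gcd v−5.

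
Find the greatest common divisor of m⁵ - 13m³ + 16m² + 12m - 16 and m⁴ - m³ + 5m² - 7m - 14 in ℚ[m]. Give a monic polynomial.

m² - m - 2

Euclidean algorithm in ℚ[m]:
  m⁵ - 13m³ + 16m² + 12m - 16 = (m + 1)(m⁴ - m³ + 5m² - 7m - 14) + (-17m³ + 18m² + 33m - 2)
  m⁴ - m³ + 5m² - 7m - 14 = (-(1/17)m - 1/289)(-17m³ + 18m² + 33m - 2) + ((2024/289)m² - (2024/289)m - 4048/289)
  -17m³ + 18m² + 33m - 2 = (-(4913/2024)m + 289/2024)((2024/289)m² - (2024/289)m - 4048/289) + (0)
Last nonzero remainder: (2024/289)m² - (2024/289)m - 4048/289. Dividing through by 2024/289 gives the monic gcd m² - m - 2.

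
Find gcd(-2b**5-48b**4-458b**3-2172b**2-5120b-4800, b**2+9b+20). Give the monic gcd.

Euclidean algorithm in ℚ[b]:
  -2b**5-48b**4-458b**3-2172b**2-5120b-4800 = (-2b**3-30b**2-148b-240)(b**2+9b+20) + (0)
The last nonzero remainder b**2+9b+20 is already monic.

b**2+9b+20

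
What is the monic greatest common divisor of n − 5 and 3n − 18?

1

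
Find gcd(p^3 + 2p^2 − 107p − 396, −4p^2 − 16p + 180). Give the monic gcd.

p + 9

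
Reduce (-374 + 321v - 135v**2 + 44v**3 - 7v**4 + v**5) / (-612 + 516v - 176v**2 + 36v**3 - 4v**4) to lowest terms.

(22 - 15v + 4v**2 - v**3)/(36 - 24v + 4v**2)

Apply the Euclidean algorithm:
  v**5 - 7v**4 + 44v**3 - 135v**2 + 321v - 374 = (-(1/4)v - 1/2)(-4v**4 + 36v**3 - 176v**2 + 516v - 612) + (18v**3 - 94v**2 + 426v - 680)
  -4v**4 + 36v**3 - 176v**2 + 516v - 612 = (-(2/9)v + 68/81)(18v**3 - 94v**2 + 426v - 680) + (-(196/81)v**2 + (196/27)v - 3332/81)
  18v**3 - 94v**2 + 426v - 680 = (-(729/98)v + 810/49)(-(196/81)v**2 + (196/27)v - 3332/81) + (0)
Last nonzero remainder: -(196/81)v**2 + (196/27)v - 3332/81. Dividing through by -196/81 gives the monic gcd v**2 - 3v + 17.
Cancel v**2 - 3v + 17 from numerator and denominator to get the reduced form.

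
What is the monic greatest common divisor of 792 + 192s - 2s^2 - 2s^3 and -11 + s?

Euclidean algorithm in ℚ[s]:
  -2s^3 - 2s^2 + 192s + 792 = (-2s^2 - 24s - 72)(s - 11) + (0)
The last nonzero remainder s - 11 is already monic.

-11 + s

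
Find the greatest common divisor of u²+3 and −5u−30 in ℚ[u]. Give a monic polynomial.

Euclidean algorithm in ℚ[u]:
  u²+3 = (−(1/5)u+6/5)(−5u−30) + (39)
  −5u−30 = (−(5/39)u−10/13)(39) + (0)
The last nonzero remainder is the constant 39, so the polynomials are coprime and gcd = 1.

1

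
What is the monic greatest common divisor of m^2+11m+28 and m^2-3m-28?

m+4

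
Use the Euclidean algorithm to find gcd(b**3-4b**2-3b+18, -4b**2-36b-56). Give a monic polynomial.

Euclidean algorithm in ℚ[b]:
  b**3-4b**2-3b+18 = (-(1/4)b+13/4)(-4b**2-36b-56) + (100b+200)
  -4b**2-36b-56 = (-(1/25)b-7/25)(100b+200) + (0)
Last nonzero remainder: 100b+200. Dividing through by 100 gives the monic gcd b+2.

b+2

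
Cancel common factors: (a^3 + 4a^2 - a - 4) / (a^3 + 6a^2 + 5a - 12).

(a + 1)/(a + 3)

Repeated division with remainder:
  a^3 + 4a^2 - a - 4 = (a^3 + 6a^2 + 5a - 12) + (-2a^2 - 6a + 8)
  a^3 + 6a^2 + 5a - 12 = (-(1/2)a - 3/2)(-2a^2 - 6a + 8) + (0)
Last nonzero remainder: -2a^2 - 6a + 8. Dividing through by -2 gives the monic gcd a^2 + 3a - 4.
Cancel a^2 + 3a - 4 from numerator and denominator to get the reduced form.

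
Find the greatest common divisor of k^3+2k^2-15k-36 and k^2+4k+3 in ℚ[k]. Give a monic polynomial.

By polynomial division,
  k^3+2k^2-15k-36 = (k-2)(k^2+4k+3) + (-10k-30)
  k^2+4k+3 = (-(1/10)k-1/10)(-10k-30) + (0)
Last nonzero remainder: -10k-30. Dividing through by -10 gives the monic gcd k+3.

k+3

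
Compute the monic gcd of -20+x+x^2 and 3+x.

Apply the Euclidean algorithm:
  x^2+x-20 = (x-2)(x+3) + (-14)
  x+3 = (-(1/14)x-3/14)(-14) + (0)
The last nonzero remainder is the constant -14, so the polynomials are coprime and gcd = 1.

1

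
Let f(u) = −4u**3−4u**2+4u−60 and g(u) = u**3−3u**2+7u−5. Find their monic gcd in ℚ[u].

Euclidean algorithm in ℚ[u]:
  −4u**3−4u**2+4u−60 = (−4)(u**3−3u**2+7u−5) + (−16u**2+32u−80)
  u**3−3u**2+7u−5 = (−(1/16)u+1/16)(−16u**2+32u−80) + (0)
Last nonzero remainder: −16u**2+32u−80. Dividing through by −16 gives the monic gcd u**2−2u+5.

u**2−2u+5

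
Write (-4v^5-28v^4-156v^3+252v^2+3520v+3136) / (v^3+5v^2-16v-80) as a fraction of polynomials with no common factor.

(-4v^3-28v^2-220v-196)/(v+5)

Euclidean algorithm in ℚ[v]:
  -4v^5-28v^4-156v^3+252v^2+3520v+3136 = (-4v^2-8v-180)(v^3+5v^2-16v-80) + (704v^2-11264)
  v^3+5v^2-16v-80 = ((1/704)v+5/704)(704v^2-11264) + (0)
Last nonzero remainder: 704v^2-11264. Dividing through by 704 gives the monic gcd v^2-16.
Cancel v^2-16 from numerator and denominator to get the reduced form.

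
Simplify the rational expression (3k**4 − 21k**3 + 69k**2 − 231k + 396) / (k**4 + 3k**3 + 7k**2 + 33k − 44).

(3k**2 − 21k + 36)/(k**2 + 3k − 4)

By polynomial division,
  3k**4 − 21k**3 + 69k**2 − 231k + 396 = (3)(k**4 + 3k**3 + 7k**2 + 33k − 44) + (−30k**3 + 48k**2 − 330k + 528)
  k**4 + 3k**3 + 7k**2 + 33k − 44 = (−(1/30)k − 23/150)(−30k**3 + 48k**2 − 330k + 528) + ((84/25)k**2 + 924/25)
  −30k**3 + 48k**2 − 330k + 528 = (−(125/14)k + 100/7)((84/25)k**2 + 924/25) + (0)
Last nonzero remainder: (84/25)k**2 + 924/25. Dividing through by 84/25 gives the monic gcd k**2 + 11.
Cancel k**2 + 11 from numerator and denominator to get the reduced form.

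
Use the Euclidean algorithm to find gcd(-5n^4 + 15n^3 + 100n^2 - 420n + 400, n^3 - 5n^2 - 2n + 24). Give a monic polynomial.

Apply the Euclidean algorithm:
  -5n^4 + 15n^3 + 100n^2 - 420n + 400 = (-5n - 10)(n^3 - 5n^2 - 2n + 24) + (40n^2 - 320n + 640)
  n^3 - 5n^2 - 2n + 24 = ((1/40)n + 3/40)(40n^2 - 320n + 640) + (6n - 24)
  40n^2 - 320n + 640 = ((20/3)n - 80/3)(6n - 24) + (0)
Last nonzero remainder: 6n - 24. Dividing through by 6 gives the monic gcd n - 4.

n - 4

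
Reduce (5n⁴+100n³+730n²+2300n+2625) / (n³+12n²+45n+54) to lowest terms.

Repeated division with remainder:
  5n⁴+100n³+730n²+2300n+2625 = (5n+40)(n³+12n²+45n+54) + (25n²+230n+465)
  n³+12n²+45n+54 = ((1/25)n+14/125)(25n²+230n+465) + ((16/25)n+48/25)
  25n²+230n+465 = ((625/16)n+3875/16)((16/25)n+48/25) + (0)
Last nonzero remainder: (16/25)n+48/25. Dividing through by 16/25 gives the monic gcd n+3.
Cancel n+3 from numerator and denominator to get the reduced form.

(5n³+85n²+475n+875)/(n²+9n+18)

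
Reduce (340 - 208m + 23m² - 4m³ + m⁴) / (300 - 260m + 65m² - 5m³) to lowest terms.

(-34 - 3m - m²)/(-30 + 5m)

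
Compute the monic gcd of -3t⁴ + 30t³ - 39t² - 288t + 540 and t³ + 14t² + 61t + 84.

t + 3

Apply the Euclidean algorithm:
  -3t⁴ + 30t³ - 39t² - 288t + 540 = (-3t + 72)(t³ + 14t² + 61t + 84) + (-864t² - 4428t - 5508)
  t³ + 14t² + 61t + 84 = (-(1/864)t - 71/6912)(-864t² - 4428t - 5508) + ((585/64)t + 1755/64)
  -864t² - 4428t - 5508 = (-(6144/65)t - 13056/65)((585/64)t + 1755/64) + (0)
Last nonzero remainder: (585/64)t + 1755/64. Dividing through by 585/64 gives the monic gcd t + 3.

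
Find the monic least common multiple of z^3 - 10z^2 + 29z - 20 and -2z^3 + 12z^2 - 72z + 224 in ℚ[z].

z^5 - 12z^4 + 77z^3 - 358z^2 + 852z - 560

Euclidean algorithm in ℚ[z]:
  z^3 - 10z^2 + 29z - 20 = (-1/2)(-2z^3 + 12z^2 - 72z + 224) + (-4z^2 - 7z + 92)
  -2z^3 + 12z^2 - 72z + 224 = ((1/2)z - 31/8)(-4z^2 - 7z + 92) + (-(1161/8)z + 1161/2)
  -4z^2 - 7z + 92 = ((32/1161)z + 184/1161)(-(1161/8)z + 1161/2) + (0)
Last nonzero remainder: -(1161/8)z + 1161/2. Dividing through by -1161/8 gives the monic gcd z - 4.
Then lcm(f, g) = f·g / gcd(f, g); expanding and making the result monic gives the answer.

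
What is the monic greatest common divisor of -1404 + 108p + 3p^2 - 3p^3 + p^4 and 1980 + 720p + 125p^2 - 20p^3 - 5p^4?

Apply the Euclidean algorithm:
  p^4 - 3p^3 + 3p^2 + 108p - 1404 = (-1/5)(-5p^4 - 20p^3 + 125p^2 + 720p + 1980) + (-7p^3 + 28p^2 + 252p - 1008)
  -5p^4 - 20p^3 + 125p^2 + 720p + 1980 = ((5/7)p + 40/7)(-7p^3 + 28p^2 + 252p - 1008) + (-215p^2 + 7740)
  -7p^3 + 28p^2 + 252p - 1008 = ((7/215)p - 28/215)(-215p^2 + 7740) + (0)
Last nonzero remainder: -215p^2 + 7740. Dividing through by -215 gives the monic gcd p^2 - 36.

-36 + p^2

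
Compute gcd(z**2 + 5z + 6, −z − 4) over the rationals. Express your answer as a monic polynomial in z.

1

By polynomial division,
  z**2 + 5z + 6 = (−z − 1)(−z − 4) + (2)
  −z − 4 = (−(1/2)z − 2)(2) + (0)
The last nonzero remainder is the constant 2, so the polynomials are coprime and gcd = 1.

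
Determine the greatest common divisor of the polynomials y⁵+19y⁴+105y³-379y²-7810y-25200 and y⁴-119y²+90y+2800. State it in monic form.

By polynomial division,
  y⁵+19y⁴+105y³-379y²-7810y-25200 = (y+19)(y⁴-119y²+90y+2800) + (224y³+1792y²-12320y-78400)
  y⁴-119y²+90y+2800 = ((1/224)y-1/28)(224y³+1792y²-12320y-78400) + (0)
Last nonzero remainder: 224y³+1792y²-12320y-78400. Dividing through by 224 gives the monic gcd y³+8y²-55y-350.

y³+8y²-55y-350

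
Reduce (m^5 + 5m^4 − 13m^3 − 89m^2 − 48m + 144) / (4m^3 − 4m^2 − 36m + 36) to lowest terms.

Apply the Euclidean algorithm:
  m^5 + 5m^4 − 13m^3 − 89m^2 − 48m + 144 = ((1/4)m^2 + (3/2)m + 1/2)(4m^3 − 4m^2 − 36m + 36) + (−42m^2 − 84m + 126)
  4m^3 − 4m^2 − 36m + 36 = (−(2/21)m + 2/7)(−42m^2 − 84m + 126) + (0)
Last nonzero remainder: −42m^2 − 84m + 126. Dividing through by −42 gives the monic gcd m^2 + 2m − 3.
Cancel m^2 + 2m − 3 from numerator and denominator to get the reduced form.

(m^3 + 3m^2 − 16m − 48)/(4m − 12)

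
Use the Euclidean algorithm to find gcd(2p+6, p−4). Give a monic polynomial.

1

Euclidean algorithm in ℚ[p]:
  2p+6 = (2)(p−4) + (14)
  p−4 = ((1/14)p−2/7)(14) + (0)
The last nonzero remainder is the constant 14, so the polynomials are coprime and gcd = 1.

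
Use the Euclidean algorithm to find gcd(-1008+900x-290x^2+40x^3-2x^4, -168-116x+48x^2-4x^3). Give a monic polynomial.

42-13x+x^2

Repeated division with remainder:
  -2x^4+40x^3-290x^2+900x-1008 = ((1/2)x-4)(-4x^3+48x^2-116x-168) + (-40x^2+520x-1680)
  -4x^3+48x^2-116x-168 = ((1/10)x+1/10)(-40x^2+520x-1680) + (0)
Last nonzero remainder: -40x^2+520x-1680. Dividing through by -40 gives the monic gcd x^2-13x+42.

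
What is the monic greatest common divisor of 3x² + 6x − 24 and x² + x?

Euclidean algorithm in ℚ[x]:
  3x² + 6x − 24 = (3)(x² + x) + (3x − 24)
  x² + x = ((1/3)x + 3)(3x − 24) + (72)
  3x − 24 = ((1/24)x − 1/3)(72) + (0)
The last nonzero remainder is the constant 72, so the polynomials are coprime and gcd = 1.

1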